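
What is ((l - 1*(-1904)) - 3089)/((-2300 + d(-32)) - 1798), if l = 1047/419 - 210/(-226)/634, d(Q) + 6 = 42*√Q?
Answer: 2023287644277/7045584346576 + 82824640409*I*√2/7045584346576 ≈ 0.28717 + 0.016625*I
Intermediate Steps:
d(Q) = -6 + 42*√Q
l = 75053169/30017998 (l = 1047*(1/419) - 210*(-1/226)*(1/634) = 1047/419 + (105/113)*(1/634) = 1047/419 + 105/71642 = 75053169/30017998 ≈ 2.5003)
((l - 1*(-1904)) - 3089)/((-2300 + d(-32)) - 1798) = ((75053169/30017998 - 1*(-1904)) - 3089)/((-2300 + (-6 + 42*√(-32))) - 1798) = ((75053169/30017998 + 1904) - 3089)/((-2300 + (-6 + 42*(4*I*√2))) - 1798) = (57229321361/30017998 - 3089)/((-2300 + (-6 + 168*I*√2)) - 1798) = -35496274461/(30017998*((-2306 + 168*I*√2) - 1798)) = -35496274461/(30017998*(-4104 + 168*I*√2))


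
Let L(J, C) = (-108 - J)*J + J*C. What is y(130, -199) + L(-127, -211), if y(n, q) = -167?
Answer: 24217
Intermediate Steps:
L(J, C) = C*J + J*(-108 - J) (L(J, C) = J*(-108 - J) + C*J = C*J + J*(-108 - J))
y(130, -199) + L(-127, -211) = -167 - 127*(-108 - 211 - 1*(-127)) = -167 - 127*(-108 - 211 + 127) = -167 - 127*(-192) = -167 + 24384 = 24217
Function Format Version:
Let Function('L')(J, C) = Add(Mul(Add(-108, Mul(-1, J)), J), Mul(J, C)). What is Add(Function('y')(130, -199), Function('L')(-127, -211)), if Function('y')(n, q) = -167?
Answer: 24217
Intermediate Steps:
Function('L')(J, C) = Add(Mul(C, J), Mul(J, Add(-108, Mul(-1, J)))) (Function('L')(J, C) = Add(Mul(J, Add(-108, Mul(-1, J))), Mul(C, J)) = Add(Mul(C, J), Mul(J, Add(-108, Mul(-1, J)))))
Add(Function('y')(130, -199), Function('L')(-127, -211)) = Add(-167, Mul(-127, Add(-108, -211, Mul(-1, -127)))) = Add(-167, Mul(-127, Add(-108, -211, 127))) = Add(-167, Mul(-127, -192)) = Add(-167, 24384) = 24217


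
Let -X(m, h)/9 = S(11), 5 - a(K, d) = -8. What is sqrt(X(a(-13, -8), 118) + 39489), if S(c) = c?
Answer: sqrt(39390) ≈ 198.47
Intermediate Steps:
a(K, d) = 13 (a(K, d) = 5 - 1*(-8) = 5 + 8 = 13)
X(m, h) = -99 (X(m, h) = -9*11 = -99)
sqrt(X(a(-13, -8), 118) + 39489) = sqrt(-99 + 39489) = sqrt(39390)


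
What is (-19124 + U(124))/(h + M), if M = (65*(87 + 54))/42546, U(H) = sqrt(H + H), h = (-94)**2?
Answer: -271216568/125315207 + 28364*sqrt(62)/125315207 ≈ -2.1625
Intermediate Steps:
h = 8836
U(H) = sqrt(2)*sqrt(H) (U(H) = sqrt(2*H) = sqrt(2)*sqrt(H))
M = 3055/14182 (M = (65*141)*(1/42546) = 9165*(1/42546) = 3055/14182 ≈ 0.21541)
(-19124 + U(124))/(h + M) = (-19124 + sqrt(2)*sqrt(124))/(8836 + 3055/14182) = (-19124 + sqrt(2)*(2*sqrt(31)))/(125315207/14182) = (-19124 + 2*sqrt(62))*(14182/125315207) = -271216568/125315207 + 28364*sqrt(62)/125315207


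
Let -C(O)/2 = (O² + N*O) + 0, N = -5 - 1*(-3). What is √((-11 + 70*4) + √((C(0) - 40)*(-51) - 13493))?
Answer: √(269 + I*√11453) ≈ 16.711 + 3.2021*I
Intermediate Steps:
N = -2 (N = -5 + 3 = -2)
C(O) = -2*O² + 4*O (C(O) = -2*((O² - 2*O) + 0) = -2*(O² - 2*O) = -2*O² + 4*O)
√((-11 + 70*4) + √((C(0) - 40)*(-51) - 13493)) = √((-11 + 70*4) + √((2*0*(2 - 1*0) - 40)*(-51) - 13493)) = √((-11 + 280) + √((2*0*(2 + 0) - 40)*(-51) - 13493)) = √(269 + √((2*0*2 - 40)*(-51) - 13493)) = √(269 + √((0 - 40)*(-51) - 13493)) = √(269 + √(-40*(-51) - 13493)) = √(269 + √(2040 - 13493)) = √(269 + √(-11453)) = √(269 + I*√11453)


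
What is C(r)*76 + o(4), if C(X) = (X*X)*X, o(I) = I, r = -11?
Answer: -101152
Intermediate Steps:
C(X) = X**3 (C(X) = X**2*X = X**3)
C(r)*76 + o(4) = (-11)**3*76 + 4 = -1331*76 + 4 = -101156 + 4 = -101152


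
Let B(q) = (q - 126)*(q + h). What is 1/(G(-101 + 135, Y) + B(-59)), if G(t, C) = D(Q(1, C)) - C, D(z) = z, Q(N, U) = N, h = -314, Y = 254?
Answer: 1/68752 ≈ 1.4545e-5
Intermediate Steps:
B(q) = (-314 + q)*(-126 + q) (B(q) = (q - 126)*(q - 314) = (-126 + q)*(-314 + q) = (-314 + q)*(-126 + q))
G(t, C) = 1 - C
1/(G(-101 + 135, Y) + B(-59)) = 1/((1 - 1*254) + (39564 + (-59)**2 - 440*(-59))) = 1/((1 - 254) + (39564 + 3481 + 25960)) = 1/(-253 + 69005) = 1/68752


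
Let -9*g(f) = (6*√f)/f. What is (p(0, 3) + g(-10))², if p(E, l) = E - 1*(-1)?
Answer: (15 + I*√10)²/225 ≈ 0.95556 + 0.42164*I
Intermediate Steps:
g(f) = -2/(3*√f) (g(f) = -6*√f/(9*f) = -2/(3*√f))
p(E, l) = 1 + E (p(E, l) = E + 1 = 1 + E)
(p(0, 3) + g(-10))² = ((1 + 0) - (-1)*I*√10/15)² = (1 - (-1)*I*√10/15)² = (1 + I*√10/15)²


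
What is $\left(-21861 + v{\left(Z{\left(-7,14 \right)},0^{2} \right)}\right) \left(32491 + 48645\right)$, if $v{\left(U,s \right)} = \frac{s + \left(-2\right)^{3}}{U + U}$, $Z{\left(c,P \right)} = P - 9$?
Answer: $- \frac{8868895024}{5} \approx -1.7738 \cdot 10^{9}$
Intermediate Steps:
$Z{\left(c,P \right)} = -9 + P$
$v{\left(U,s \right)} = \frac{-8 + s}{2 U}$ ($v{\left(U,s \right)} = \frac{s - 8}{2 U} = \left(-8 + s\right) \frac{1}{2 U} = \frac{-8 + s}{2 U}$)
$\left(-21861 + v{\left(Z{\left(-7,14 \right)},0^{2} \right)}\right) \left(32491 + 48645\right) = \left(-21861 + \frac{-8 + 0^{2}}{2 \left(-9 + 14\right)}\right) \left(32491 + 48645\right) = \left(-21861 + \frac{-8 + 0}{2 \cdot 5}\right) 81136 = \left(-21861 + \frac{1}{2} \cdot \frac{1}{5} \left(-8\right)\right) 81136 = \left(-21861 - \frac{4}{5}\right) 81136 = \left(- \frac{109309}{5}\right) 81136 = - \frac{8868895024}{5}$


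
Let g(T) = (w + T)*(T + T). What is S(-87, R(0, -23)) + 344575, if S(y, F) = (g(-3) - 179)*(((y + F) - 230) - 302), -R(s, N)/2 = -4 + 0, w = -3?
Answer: 431948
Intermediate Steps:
g(T) = 2*T*(-3 + T) (g(T) = (-3 + T)*(T + T) = (-3 + T)*(2*T) = 2*T*(-3 + T))
R(s, N) = 8 (R(s, N) = -2*(-4 + 0) = -2*(-4) = 8)
S(y, F) = 76076 - 143*F - 143*y (S(y, F) = (2*(-3)*(-3 - 3) - 179)*(((y + F) - 230) - 302) = (2*(-3)*(-6) - 179)*(((F + y) - 230) - 302) = (36 - 179)*((-230 + F + y) - 302) = -143*(-532 + F + y) = 76076 - 143*F - 143*y)
S(-87, R(0, -23)) + 344575 = (76076 - 143*8 - 143*(-87)) + 344575 = (76076 - 1144 + 12441) + 344575 = 87373 + 344575 = 431948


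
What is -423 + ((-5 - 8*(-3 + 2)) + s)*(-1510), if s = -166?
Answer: 245707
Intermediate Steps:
-423 + ((-5 - 8*(-3 + 2)) + s)*(-1510) = -423 + ((-5 - 8*(-3 + 2)) - 166)*(-1510) = -423 + ((-5 - 8*(-1)) - 166)*(-1510) = -423 + ((-5 + 8) - 166)*(-1510) = -423 + (3 - 166)*(-1510) = -423 - 163*(-1510) = -423 + 246130 = 245707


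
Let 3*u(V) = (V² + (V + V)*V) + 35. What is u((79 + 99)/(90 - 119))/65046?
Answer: 124487/164111058 ≈ 0.00075855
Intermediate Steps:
u(V) = 35/3 + V² (u(V) = ((V² + (V + V)*V) + 35)/3 = ((V² + (2*V)*V) + 35)/3 = ((V² + 2*V²) + 35)/3 = (3*V² + 35)/3 = (35 + 3*V²)/3 = 35/3 + V²)
u((79 + 99)/(90 - 119))/65046 = (35/3 + ((79 + 99)/(90 - 119))²)/65046 = (35/3 + (178/(-29))²)*(1/65046) = (35/3 + (178*(-1/29))²)*(1/65046) = (35/3 + (-178/29)²)*(1/65046) = (35/3 + 31684/841)*(1/65046) = (124487/2523)*(1/65046) = 124487/164111058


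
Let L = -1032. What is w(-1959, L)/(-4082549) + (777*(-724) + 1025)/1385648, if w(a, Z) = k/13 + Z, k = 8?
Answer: -29783208339267/73540686137776 ≈ -0.40499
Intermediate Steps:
w(a, Z) = 8/13 + Z
w(-1959, L)/(-4082549) + (777*(-724) + 1025)/1385648 = (8/13 - 1032)/(-4082549) + (777*(-724) + 1025)/1385648 = -13408/13*(-1/4082549) + (-562548 + 1025)*(1/1385648) = 13408/53073137 - 561523*1/1385648 = 13408/53073137 - 561523/1385648 = -29783208339267/73540686137776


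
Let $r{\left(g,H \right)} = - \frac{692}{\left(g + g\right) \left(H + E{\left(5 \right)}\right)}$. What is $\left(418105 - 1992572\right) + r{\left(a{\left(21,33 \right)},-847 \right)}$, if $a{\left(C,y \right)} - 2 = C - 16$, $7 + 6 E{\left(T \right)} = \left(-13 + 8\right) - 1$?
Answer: $- \frac{56153363479}{35665} \approx -1.5745 \cdot 10^{6}$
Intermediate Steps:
$E{\left(T \right)} = - \frac{13}{6}$ ($E{\left(T \right)} = - \frac{7}{6} + \frac{\left(-13 + 8\right) - 1}{6} = - \frac{7}{6} + \frac{-5 - 1}{6} = - \frac{7}{6} + \frac{1}{6} \left(-6\right) = - \frac{7}{6} - 1 = - \frac{13}{6}$)
$a{\left(C,y \right)} = -14 + C$ ($a{\left(C,y \right)} = 2 + \left(C - 16\right) = 2 + \left(-16 + C\right) = -14 + C$)
$r{\left(g,H \right)} = - \frac{346}{g \left(- \frac{13}{6} + H\right)}$ ($r{\left(g,H \right)} = - \frac{692}{\left(g + g\right) \left(H - \frac{13}{6}\right)} = - \frac{692}{2 g \left(- \frac{13}{6} + H\right)} = - 692 \frac{1}{2 g \left(- \frac{13}{6} + H\right)} = - \frac{346}{g \left(- \frac{13}{6} + H\right)}$)
$\left(418105 - 1992572\right) + r{\left(a{\left(21,33 \right)},-847 \right)} = \left(418105 - 1992572\right) - \frac{2076}{\left(-14 + 21\right) \left(-13 + 6 \left(-847\right)\right)} = -1574467 - \frac{2076}{7 \left(-13 - 5082\right)} = -1574467 - \frac{2076}{7 \left(-5095\right)} = -1574467 - \frac{2076}{7} \left(- \frac{1}{5095}\right) = -1574467 + \frac{2076}{35665} = - \frac{56153363479}{35665}$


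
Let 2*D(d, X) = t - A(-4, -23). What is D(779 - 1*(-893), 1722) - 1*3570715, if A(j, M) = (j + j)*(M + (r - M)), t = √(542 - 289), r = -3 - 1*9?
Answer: -3570763 + √253/2 ≈ -3.5708e+6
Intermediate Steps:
r = -12 (r = -3 - 9 = -12)
t = √253 ≈ 15.906
A(j, M) = -24*j (A(j, M) = (j + j)*(M + (-12 - M)) = (2*j)*(-12) = -24*j)
D(d, X) = -48 + √253/2 (D(d, X) = (√253 - (-24)*(-4))/2 = (√253 - 1*96)/2 = (√253 - 96)/2 = (-96 + √253)/2 = -48 + √253/2)
D(779 - 1*(-893), 1722) - 1*3570715 = (-48 + √253/2) - 1*3570715 = (-48 + √253/2) - 3570715 = -3570763 + √253/2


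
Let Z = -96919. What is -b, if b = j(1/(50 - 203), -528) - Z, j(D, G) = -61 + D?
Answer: -14819273/153 ≈ -96858.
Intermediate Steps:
b = 14819273/153 (b = (-61 + 1/(50 - 203)) - 1*(-96919) = (-61 + 1/(-153)) + 96919 = (-61 - 1/153) + 96919 = -9334/153 + 96919 = 14819273/153 ≈ 96858.)
-b = -1*14819273/153 = -14819273/153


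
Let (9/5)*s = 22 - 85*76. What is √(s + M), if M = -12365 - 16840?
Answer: I*√295035/3 ≈ 181.06*I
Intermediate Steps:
M = -29205
s = -10730/3 (s = 5*(22 - 85*76)/9 = 5*(22 - 6460)/9 = (5/9)*(-6438) = -10730/3 ≈ -3576.7)
√(s + M) = √(-10730/3 - 29205) = √(-98345/3) = I*√295035/3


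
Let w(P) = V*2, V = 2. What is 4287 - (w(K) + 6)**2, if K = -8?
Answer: 4187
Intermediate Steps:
w(P) = 4 (w(P) = 2*2 = 4)
4287 - (w(K) + 6)**2 = 4287 - (4 + 6)**2 = 4287 - 1*10**2 = 4287 - 1*100 = 4287 - 100 = 4187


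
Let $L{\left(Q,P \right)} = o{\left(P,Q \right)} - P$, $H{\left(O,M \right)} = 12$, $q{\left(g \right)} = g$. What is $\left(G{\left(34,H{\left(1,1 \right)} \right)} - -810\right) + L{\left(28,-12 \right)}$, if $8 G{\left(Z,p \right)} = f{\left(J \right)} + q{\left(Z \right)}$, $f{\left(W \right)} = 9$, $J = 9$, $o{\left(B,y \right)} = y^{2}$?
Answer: $\frac{12891}{8} \approx 1611.4$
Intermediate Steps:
$G{\left(Z,p \right)} = \frac{9}{8} + \frac{Z}{8}$ ($G{\left(Z,p \right)} = \frac{9 + Z}{8} = \frac{9}{8} + \frac{Z}{8}$)
$L{\left(Q,P \right)} = Q^{2} - P$
$\left(G{\left(34,H{\left(1,1 \right)} \right)} - -810\right) + L{\left(28,-12 \right)} = \left(\left(\frac{9}{8} + \frac{1}{8} \cdot 34\right) - -810\right) - \left(-12 - 28^{2}\right) = \left(\left(\frac{9}{8} + \frac{17}{4}\right) + 810\right) + \left(784 + 12\right) = \left(\frac{43}{8} + 810\right) + 796 = \frac{6523}{8} + 796 = \frac{12891}{8}$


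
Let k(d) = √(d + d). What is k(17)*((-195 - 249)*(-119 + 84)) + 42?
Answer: 42 + 15540*√34 ≈ 90655.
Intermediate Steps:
k(d) = √2*√d (k(d) = √(2*d) = √2*√d)
k(17)*((-195 - 249)*(-119 + 84)) + 42 = (√2*√17)*((-195 - 249)*(-119 + 84)) + 42 = √34*(-444*(-35)) + 42 = √34*15540 + 42 = 15540*√34 + 42 = 42 + 15540*√34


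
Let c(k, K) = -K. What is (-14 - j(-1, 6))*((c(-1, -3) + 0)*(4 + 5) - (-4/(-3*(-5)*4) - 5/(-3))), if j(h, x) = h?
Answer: -1651/5 ≈ -330.20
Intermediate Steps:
(-14 - j(-1, 6))*((c(-1, -3) + 0)*(4 + 5) - (-4/(-3*(-5)*4) - 5/(-3))) = (-14 - 1*(-1))*((-1*(-3) + 0)*(4 + 5) - (-4/(-3*(-5)*4) - 5/(-3))) = (-14 + 1)*((3 + 0)*9 - (-4/(15*4) - 5*(-⅓))) = -13*(3*9 - (-4/60 + 5/3)) = -13*(27 - (-4*1/60 + 5/3)) = -13*(27 - (-1/15 + 5/3)) = -13*(27 - 1*8/5) = -13*(27 - 8/5) = -13*127/5 = -1651/5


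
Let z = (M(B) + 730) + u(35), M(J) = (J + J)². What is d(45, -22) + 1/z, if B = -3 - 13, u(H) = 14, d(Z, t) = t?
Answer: -38895/1768 ≈ -21.999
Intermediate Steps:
B = -16
M(J) = 4*J² (M(J) = (2*J)² = 4*J²)
z = 1768 (z = (4*(-16)² + 730) + 14 = (4*256 + 730) + 14 = (1024 + 730) + 14 = 1754 + 14 = 1768)
d(45, -22) + 1/z = -22 + 1/1768 = -38895/1768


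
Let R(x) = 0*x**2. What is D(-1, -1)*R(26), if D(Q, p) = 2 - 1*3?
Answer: 0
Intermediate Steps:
D(Q, p) = -1 (D(Q, p) = 2 - 3 = -1)
R(x) = 0
D(-1, -1)*R(26) = -1*0 = 0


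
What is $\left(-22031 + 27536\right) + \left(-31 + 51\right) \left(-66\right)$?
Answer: $4185$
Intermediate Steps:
$\left(-22031 + 27536\right) + \left(-31 + 51\right) \left(-66\right) = 5505 + 20 \left(-66\right) = 5505 - 1320 = 4185$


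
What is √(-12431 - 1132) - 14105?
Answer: -14105 + 3*I*√1507 ≈ -14105.0 + 116.46*I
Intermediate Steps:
√(-12431 - 1132) - 14105 = √(-13563) - 14105 = 3*I*√1507 - 14105 = -14105 + 3*I*√1507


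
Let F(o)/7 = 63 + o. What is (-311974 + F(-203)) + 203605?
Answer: -109349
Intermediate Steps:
F(o) = 441 + 7*o (F(o) = 7*(63 + o) = 441 + 7*o)
(-311974 + F(-203)) + 203605 = (-311974 + (441 + 7*(-203))) + 203605 = (-311974 + (441 - 1421)) + 203605 = (-311974 - 980) + 203605 = -312954 + 203605 = -109349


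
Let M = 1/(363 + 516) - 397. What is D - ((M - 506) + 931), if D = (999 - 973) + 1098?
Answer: 963383/879 ≈ 1096.0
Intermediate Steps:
D = 1124 (D = 26 + 1098 = 1124)
M = -348962/879 (M = 1/879 - 397 = -348962/879 ≈ -397.00)
D - ((M - 506) + 931) = 1124 - ((-348962/879 - 506) + 931) = 1124 - (-793736/879 + 931) = 1124 - 1*24613/879 = 1124 - 24613/879 = 963383/879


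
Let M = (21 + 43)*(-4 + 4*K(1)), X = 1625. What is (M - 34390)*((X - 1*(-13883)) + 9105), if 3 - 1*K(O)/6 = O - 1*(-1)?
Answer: -814936430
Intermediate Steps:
K(O) = 12 - 6*O (K(O) = 18 - 6*(O - 1*(-1)) = 18 - 6*(O + 1) = 18 - 6*(1 + O) = 18 + (-6 - 6*O) = 12 - 6*O)
M = 1280 (M = (21 + 43)*(-4 + 4*(12 - 6*1)) = 64*(-4 + 4*(12 - 6)) = 64*(-4 + 4*6) = 64*(-4 + 24) = 64*20 = 1280)
(M - 34390)*((X - 1*(-13883)) + 9105) = (1280 - 34390)*((1625 - 1*(-13883)) + 9105) = -33110*((1625 + 13883) + 9105) = -33110*(15508 + 9105) = -33110*24613 = -814936430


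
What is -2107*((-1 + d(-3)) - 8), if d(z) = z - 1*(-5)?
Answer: 14749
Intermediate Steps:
d(z) = 5 + z (d(z) = z + 5 = 5 + z)
-2107*((-1 + d(-3)) - 8) = -2107*((-1 + (5 - 3)) - 8) = -2107*((-1 + 2) - 8) = -2107*(1 - 8) = -2107*(-7) = 14749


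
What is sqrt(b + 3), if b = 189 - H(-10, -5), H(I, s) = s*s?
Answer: sqrt(167) ≈ 12.923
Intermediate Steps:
H(I, s) = s**2
b = 164 (b = 189 - 1*(-5)**2 = 189 - 1*25 = 189 - 25 = 164)
sqrt(b + 3) = sqrt(164 + 3) = sqrt(167)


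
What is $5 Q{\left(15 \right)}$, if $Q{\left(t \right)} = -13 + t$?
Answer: $10$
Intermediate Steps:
$5 Q{\left(15 \right)} = 5 \left(-13 + 15\right) = 5 \cdot 2 = 10$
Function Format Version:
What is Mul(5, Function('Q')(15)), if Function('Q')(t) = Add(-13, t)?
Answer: 10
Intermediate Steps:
Mul(5, Function('Q')(15)) = Mul(5, Add(-13, 15)) = Mul(5, 2) = 10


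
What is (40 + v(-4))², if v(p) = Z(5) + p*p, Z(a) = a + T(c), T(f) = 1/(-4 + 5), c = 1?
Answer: 3844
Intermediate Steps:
T(f) = 1 (T(f) = 1/1 = 1)
Z(a) = 1 + a (Z(a) = a + 1 = 1 + a)
v(p) = 6 + p² (v(p) = (1 + 5) + p*p = 6 + p²)
(40 + v(-4))² = (40 + (6 + (-4)²))² = (40 + (6 + 16))² = (40 + 22)² = 62² = 3844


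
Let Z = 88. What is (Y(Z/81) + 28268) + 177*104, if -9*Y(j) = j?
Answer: 34026716/729 ≈ 46676.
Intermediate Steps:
Y(j) = -j/9
(Y(Z/81) + 28268) + 177*104 = (-88/(9*81) + 28268) + 177*104 = (-88/(9*81) + 28268) + 18408 = (-⅑*88/81 + 28268) + 18408 = (-88/729 + 28268) + 18408 = 20607284/729 + 18408 = 34026716/729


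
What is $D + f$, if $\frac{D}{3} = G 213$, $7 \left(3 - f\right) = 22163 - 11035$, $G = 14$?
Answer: $\frac{51515}{7} \approx 7359.3$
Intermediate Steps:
$f = - \frac{11107}{7}$ ($f = 3 - \frac{22163 - 11035}{7} = 3 - \frac{11128}{7} = - \frac{11107}{7} \approx -1586.7$)
$D = 8946$ ($D = 3 \cdot 14 \cdot 213 = 3 \cdot 2982 = 8946$)
$D + f = 8946 - \frac{11107}{7} = \frac{51515}{7}$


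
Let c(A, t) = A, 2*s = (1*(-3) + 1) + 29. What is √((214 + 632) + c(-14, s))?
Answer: 8*√13 ≈ 28.844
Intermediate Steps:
s = 27/2 (s = ((1*(-3) + 1) + 29)/2 = ((-3 + 1) + 29)/2 = (-2 + 29)/2 = (½)*27 = 27/2 ≈ 13.500)
√((214 + 632) + c(-14, s)) = √((214 + 632) - 14) = √(846 - 14) = √832 = 8*√13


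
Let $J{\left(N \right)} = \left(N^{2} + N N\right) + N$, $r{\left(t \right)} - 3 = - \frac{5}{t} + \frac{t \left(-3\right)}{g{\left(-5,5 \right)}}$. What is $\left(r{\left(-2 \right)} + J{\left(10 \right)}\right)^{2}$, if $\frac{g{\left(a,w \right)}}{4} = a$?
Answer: $\frac{1157776}{25} \approx 46311.0$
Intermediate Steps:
$g{\left(a,w \right)} = 4 a$
$r{\left(t \right)} = 3 - \frac{5}{t} + \frac{3 t}{20}$ ($r{\left(t \right)} = 3 + \left(- \frac{5}{t} + \frac{t \left(-3\right)}{4 \left(-5\right)}\right) = 3 + \left(- \frac{5}{t} + \frac{\left(-3\right) t}{-20}\right) = 3 + \left(- \frac{5}{t} + - 3 t \left(- \frac{1}{20}\right)\right) = 3 + \left(- \frac{5}{t} + \frac{3 t}{20}\right) = 3 - \frac{5}{t} + \frac{3 t}{20}$)
$J{\left(N \right)} = N + 2 N^{2}$ ($J{\left(N \right)} = \left(N^{2} + N^{2}\right) + N = 2 N^{2} + N = N + 2 N^{2}$)
$\left(r{\left(-2 \right)} + J{\left(10 \right)}\right)^{2} = \left(\left(3 - \frac{5}{-2} + \frac{3}{20} \left(-2\right)\right) + 10 \left(1 + 2 \cdot 10\right)\right)^{2} = \left(\left(3 - - \frac{5}{2} - \frac{3}{10}\right) + 10 \left(1 + 20\right)\right)^{2} = \left(\left(3 + \frac{5}{2} - \frac{3}{10}\right) + 10 \cdot 21\right)^{2} = \left(\frac{26}{5} + 210\right)^{2} = \left(\frac{1076}{5}\right)^{2} = \frac{1157776}{25}$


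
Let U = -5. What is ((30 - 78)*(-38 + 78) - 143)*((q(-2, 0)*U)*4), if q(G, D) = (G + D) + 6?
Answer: 165040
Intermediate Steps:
q(G, D) = 6 + D + G (q(G, D) = (D + G) + 6 = 6 + D + G)
((30 - 78)*(-38 + 78) - 143)*((q(-2, 0)*U)*4) = ((30 - 78)*(-38 + 78) - 143)*(((6 + 0 - 2)*(-5))*4) = (-48*40 - 143)*((4*(-5))*4) = (-1920 - 143)*(-20*4) = -2063*(-80) = 165040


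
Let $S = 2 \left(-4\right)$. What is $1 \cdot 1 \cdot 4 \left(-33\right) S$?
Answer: $1056$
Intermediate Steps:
$S = -8$
$1 \cdot 1 \cdot 4 \left(-33\right) S = 1 \cdot 1 \cdot 4 \left(-33\right) \left(-8\right) = 1 \cdot 4 \left(-33\right) \left(-8\right) = 4 \left(-33\right) \left(-8\right) = \left(-132\right) \left(-8\right) = 1056$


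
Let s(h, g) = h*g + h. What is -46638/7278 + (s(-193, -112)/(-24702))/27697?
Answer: -1772696484787/276633259874 ≈ -6.4081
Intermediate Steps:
s(h, g) = h + g*h (s(h, g) = g*h + h = h + g*h)
-46638/7278 + (s(-193, -112)/(-24702))/27697 = -46638/7278 + (-193*(1 - 112)/(-24702))/27697 = -46638*1/7278 + (-193*(-111)*(-1/24702))*(1/27697) = -7773/1213 + (21423*(-1/24702))*(1/27697) = -7773/1213 - 7141/8234*1/27697 = -7773/1213 - 7141/228057098 = -1772696484787/276633259874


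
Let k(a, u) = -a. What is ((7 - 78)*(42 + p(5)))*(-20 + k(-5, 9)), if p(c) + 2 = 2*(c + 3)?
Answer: 59640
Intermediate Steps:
p(c) = 4 + 2*c (p(c) = -2 + 2*(c + 3) = -2 + 2*(3 + c) = -2 + (6 + 2*c) = 4 + 2*c)
((7 - 78)*(42 + p(5)))*(-20 + k(-5, 9)) = ((7 - 78)*(42 + (4 + 2*5)))*(-20 - 1*(-5)) = (-71*(42 + (4 + 10)))*(-20 + 5) = -71*(42 + 14)*(-15) = -71*56*(-15) = -3976*(-15) = 59640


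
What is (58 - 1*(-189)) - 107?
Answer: 140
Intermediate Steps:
(58 - 1*(-189)) - 107 = (58 + 189) - 107 = 247 - 107 = 140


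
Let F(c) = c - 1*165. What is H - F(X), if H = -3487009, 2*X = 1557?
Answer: -6975245/2 ≈ -3.4876e+6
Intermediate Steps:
X = 1557/2 (X = (1/2)*1557 = 1557/2 ≈ 778.50)
F(c) = -165 + c (F(c) = c - 165 = -165 + c)
H - F(X) = -3487009 - (-165 + 1557/2) = -3487009 - 1*1227/2 = -3487009 - 1227/2 = -6975245/2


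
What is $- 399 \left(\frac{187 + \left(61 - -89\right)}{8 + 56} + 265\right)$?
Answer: $- \frac{6901503}{64} \approx -1.0784 \cdot 10^{5}$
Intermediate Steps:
$- 399 \left(\frac{187 + \left(61 - -89\right)}{8 + 56} + 265\right) = - 399 \left(\frac{187 + \left(61 + 89\right)}{64} + 265\right) = - 399 \left(\left(187 + 150\right) \frac{1}{64} + 265\right) = - 399 \left(337 \cdot \frac{1}{64} + 265\right) = - 399 \left(\frac{337}{64} + 265\right) = \left(-399\right) \frac{17297}{64} = - \frac{6901503}{64}$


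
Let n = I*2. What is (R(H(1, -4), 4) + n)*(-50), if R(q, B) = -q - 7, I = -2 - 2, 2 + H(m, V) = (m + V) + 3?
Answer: 650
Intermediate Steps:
H(m, V) = 1 + V + m (H(m, V) = -2 + ((m + V) + 3) = -2 + ((V + m) + 3) = -2 + (3 + V + m) = 1 + V + m)
I = -4
R(q, B) = -7 - q
n = -8 (n = -4*2 = -8)
(R(H(1, -4), 4) + n)*(-50) = ((-7 - (1 - 4 + 1)) - 8)*(-50) = ((-7 - 1*(-2)) - 8)*(-50) = ((-7 + 2) - 8)*(-50) = (-5 - 8)*(-50) = -13*(-50) = 650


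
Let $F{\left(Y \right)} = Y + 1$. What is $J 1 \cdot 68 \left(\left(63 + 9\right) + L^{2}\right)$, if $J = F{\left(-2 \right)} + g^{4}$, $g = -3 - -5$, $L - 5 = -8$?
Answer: $82620$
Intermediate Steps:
$L = -3$ ($L = 5 - 8 = -3$)
$F{\left(Y \right)} = 1 + Y$
$g = 2$ ($g = -3 + 5 = 2$)
$J = 15$ ($J = \left(1 - 2\right) + 2^{4} = -1 + 16 = 15$)
$J 1 \cdot 68 \left(\left(63 + 9\right) + L^{2}\right) = 15 \cdot 1 \cdot 68 \left(\left(63 + 9\right) + \left(-3\right)^{2}\right) = 15 \cdot 68 \left(72 + 9\right) = 1020 \cdot 81 = 82620$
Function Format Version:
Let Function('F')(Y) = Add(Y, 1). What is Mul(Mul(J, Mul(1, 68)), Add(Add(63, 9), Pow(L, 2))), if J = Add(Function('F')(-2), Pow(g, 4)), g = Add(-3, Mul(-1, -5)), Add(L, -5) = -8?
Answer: 82620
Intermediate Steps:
L = -3 (L = Add(5, -8) = -3)
Function('F')(Y) = Add(1, Y)
g = 2 (g = Add(-3, 5) = 2)
J = 15 (J = Add(Add(1, -2), Pow(2, 4)) = Add(-1, 16) = 15)
Mul(Mul(J, Mul(1, 68)), Add(Add(63, 9), Pow(L, 2))) = Mul(Mul(15, Mul(1, 68)), Add(Add(63, 9), Pow(-3, 2))) = Mul(Mul(15, 68), Add(72, 9)) = Mul(1020, 81) = 82620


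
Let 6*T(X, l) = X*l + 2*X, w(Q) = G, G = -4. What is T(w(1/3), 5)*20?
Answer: -280/3 ≈ -93.333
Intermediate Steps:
w(Q) = -4
T(X, l) = X/3 + X*l/6 (T(X, l) = (X*l + 2*X)/6 = (2*X + X*l)/6 = X/3 + X*l/6)
T(w(1/3), 5)*20 = ((1/6)*(-4)*(2 + 5))*20 = ((1/6)*(-4)*7)*20 = -14/3*20 = -280/3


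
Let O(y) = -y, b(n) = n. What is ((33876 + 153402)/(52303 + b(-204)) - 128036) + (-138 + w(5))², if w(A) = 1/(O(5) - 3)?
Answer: -363288876829/3334336 ≈ -1.0895e+5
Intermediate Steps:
w(A) = -⅛ (w(A) = 1/(-1*5 - 3) = 1/(-5 - 3) = 1/(-8) = -⅛)
((33876 + 153402)/(52303 + b(-204)) - 128036) + (-138 + w(5))² = ((33876 + 153402)/(52303 - 204) - 128036) + (-138 - ⅛)² = (187278/52099 - 128036) + (-1105/8)² = (187278*(1/52099) - 128036) + 1221025/64 = (187278/52099 - 128036) + 1221025/64 = -6670360286/52099 + 1221025/64 = -363288876829/3334336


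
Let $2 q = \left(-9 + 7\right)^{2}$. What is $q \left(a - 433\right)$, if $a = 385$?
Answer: $-96$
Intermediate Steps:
$q = 2$ ($q = \frac{\left(-9 + 7\right)^{2}}{2} = \frac{\left(-2\right)^{2}}{2} = \frac{1}{2} \cdot 4 = 2$)
$q \left(a - 433\right) = 2 \left(385 - 433\right) = 2 \left(-48\right) = -96$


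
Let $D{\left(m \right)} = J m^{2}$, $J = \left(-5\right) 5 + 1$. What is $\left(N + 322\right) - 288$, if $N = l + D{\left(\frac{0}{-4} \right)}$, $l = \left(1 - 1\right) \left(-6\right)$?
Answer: $34$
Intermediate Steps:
$J = -24$ ($J = -25 + 1 = -24$)
$D{\left(m \right)} = - 24 m^{2}$
$l = 0$ ($l = 0 \left(-6\right) = 0$)
$N = 0$ ($N = 0 - 24 \left(\frac{0}{-4}\right)^{2} = 0 - 24 \left(0 \left(- \frac{1}{4}\right)\right)^{2} = 0 - 24 \cdot 0^{2} = 0 - 0 = 0 + 0 = 0$)
$\left(N + 322\right) - 288 = \left(0 + 322\right) - 288 = 322 - 288 = 34$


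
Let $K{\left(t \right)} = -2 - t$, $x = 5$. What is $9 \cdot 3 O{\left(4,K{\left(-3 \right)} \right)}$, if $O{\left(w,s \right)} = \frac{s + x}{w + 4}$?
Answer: $\frac{81}{4} \approx 20.25$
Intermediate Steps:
$O{\left(w,s \right)} = \frac{5 + s}{4 + w}$ ($O{\left(w,s \right)} = \frac{s + 5}{w + 4} = \frac{5 + s}{4 + w}$)
$9 \cdot 3 O{\left(4,K{\left(-3 \right)} \right)} = 9 \cdot 3 \frac{5 - -1}{4 + 4} = 27 \frac{5 + \left(-2 + 3\right)}{8} = 27 \frac{5 + 1}{8} = 27 \cdot \frac{1}{8} \cdot 6 = 27 \cdot \frac{3}{4} = \frac{81}{4}$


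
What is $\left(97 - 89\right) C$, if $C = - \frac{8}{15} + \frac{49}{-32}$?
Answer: $- \frac{991}{60} \approx -16.517$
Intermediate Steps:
$C = - \frac{991}{480}$ ($C = \left(-8\right) \frac{1}{15} + 49 \left(- \frac{1}{32}\right) = - \frac{8}{15} - \frac{49}{32} = - \frac{991}{480} \approx -2.0646$)
$\left(97 - 89\right) C = \left(97 - 89\right) \left(- \frac{991}{480}\right) = 8 \left(- \frac{991}{480}\right) = - \frac{991}{60}$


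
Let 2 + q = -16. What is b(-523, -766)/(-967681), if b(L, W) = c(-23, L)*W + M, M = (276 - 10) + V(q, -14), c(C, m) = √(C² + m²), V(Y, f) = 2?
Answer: -4/14443 + 766*√274058/967681 ≈ 0.41412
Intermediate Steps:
q = -18 (q = -2 - 16 = -18)
M = 268 (M = (276 - 10) + 2 = 266 + 2 = 268)
b(L, W) = 268 + W*√(529 + L²) (b(L, W) = √((-23)² + L²)*W + 268 = √(529 + L²)*W + 268 = W*√(529 + L²) + 268 = 268 + W*√(529 + L²))
b(-523, -766)/(-967681) = (268 - 766*√(529 + (-523)²))/(-967681) = (268 - 766*√(529 + 273529))*(-1/967681) = (268 - 766*√274058)*(-1/967681) = -4/14443 + 766*√274058/967681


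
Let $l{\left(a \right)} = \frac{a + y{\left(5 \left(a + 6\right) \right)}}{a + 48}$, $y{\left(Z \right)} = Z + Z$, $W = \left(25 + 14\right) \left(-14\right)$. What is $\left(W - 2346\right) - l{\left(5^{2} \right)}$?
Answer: $- \frac{211451}{73} \approx -2896.6$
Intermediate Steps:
$W = -546$ ($W = 39 \left(-14\right) = -546$)
$y{\left(Z \right)} = 2 Z$
$l{\left(a \right)} = \frac{60 + 11 a}{48 + a}$ ($l{\left(a \right)} = \frac{a + 2 \cdot 5 \left(a + 6\right)}{a + 48} = \frac{a + 2 \cdot 5 \left(6 + a\right)}{48 + a} = \frac{a + 2 \left(30 + 5 a\right)}{48 + a} = \frac{a + \left(60 + 10 a\right)}{48 + a} = \frac{60 + 11 a}{48 + a}$)
$\left(W - 2346\right) - l{\left(5^{2} \right)} = \left(-546 - 2346\right) - \frac{60 + 11 \cdot 5^{2}}{48 + 5^{2}} = \left(-546 - 2346\right) - \frac{60 + 11 \cdot 25}{48 + 25} = -2892 - \frac{60 + 275}{73} = -2892 - \frac{1}{73} \cdot 335 = -2892 - \frac{335}{73} = - \frac{211451}{73}$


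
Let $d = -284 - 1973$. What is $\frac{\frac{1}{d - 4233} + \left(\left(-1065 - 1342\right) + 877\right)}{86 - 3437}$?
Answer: $\frac{9929701}{21747990} \approx 0.45658$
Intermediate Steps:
$d = -2257$ ($d = -284 - 1973 = -2257$)
$\frac{\frac{1}{d - 4233} + \left(\left(-1065 - 1342\right) + 877\right)}{86 - 3437} = \frac{\frac{1}{-2257 - 4233} + \left(\left(-1065 - 1342\right) + 877\right)}{86 - 3437} = \frac{\frac{1}{-6490} + \left(-2407 + 877\right)}{-3351} = \left(- \frac{1}{6490} - 1530\right) \left(- \frac{1}{3351}\right) = \left(- \frac{9929701}{6490}\right) \left(- \frac{1}{3351}\right) = \frac{9929701}{21747990}$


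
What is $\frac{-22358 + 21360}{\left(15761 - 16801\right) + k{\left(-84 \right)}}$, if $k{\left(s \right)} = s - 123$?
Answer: $\frac{998}{1247} \approx 0.80032$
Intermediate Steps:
$k{\left(s \right)} = -123 + s$
$\frac{-22358 + 21360}{\left(15761 - 16801\right) + k{\left(-84 \right)}} = \frac{-22358 + 21360}{\left(15761 - 16801\right) - 207} = - \frac{998}{-1040 - 207} = - \frac{998}{-1247} = \left(-998\right) \left(- \frac{1}{1247}\right) = \frac{998}{1247}$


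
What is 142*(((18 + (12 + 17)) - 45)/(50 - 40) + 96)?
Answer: 68302/5 ≈ 13660.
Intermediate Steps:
142*(((18 + (12 + 17)) - 45)/(50 - 40) + 96) = 142*(((18 + 29) - 45)/10 + 96) = 142*((47 - 45)*(⅒) + 96) = 142*(2*(⅒) + 96) = 142*(⅕ + 96) = 142*(481/5) = 68302/5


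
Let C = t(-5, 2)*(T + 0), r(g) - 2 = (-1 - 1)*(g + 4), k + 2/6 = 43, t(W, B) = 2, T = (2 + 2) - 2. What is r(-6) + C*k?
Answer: 530/3 ≈ 176.67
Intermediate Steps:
T = 2 (T = 4 - 2 = 2)
k = 128/3 (k = -⅓ + 43 = 128/3 ≈ 42.667)
r(g) = -6 - 2*g (r(g) = 2 + (-1 - 1)*(g + 4) = 2 - 2*(4 + g) = 2 + (-8 - 2*g) = -6 - 2*g)
C = 4 (C = 2*(2 + 0) = 2*2 = 4)
r(-6) + C*k = (-6 - 2*(-6)) + 4*(128/3) = (-6 + 12) + 512/3 = 6 + 512/3 = 530/3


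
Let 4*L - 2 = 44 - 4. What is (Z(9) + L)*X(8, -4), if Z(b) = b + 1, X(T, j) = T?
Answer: 164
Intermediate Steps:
L = 21/2 (L = 1/2 + (44 - 4)/4 = 1/2 + (1/4)*40 = 1/2 + 10 = 21/2 ≈ 10.500)
Z(b) = 1 + b
(Z(9) + L)*X(8, -4) = ((1 + 9) + 21/2)*8 = (10 + 21/2)*8 = (41/2)*8 = 164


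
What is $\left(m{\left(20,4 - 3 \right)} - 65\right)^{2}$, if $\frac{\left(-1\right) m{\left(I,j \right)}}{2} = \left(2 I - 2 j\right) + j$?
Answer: $20449$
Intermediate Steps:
$m{\left(I,j \right)} = - 4 I + 2 j$ ($m{\left(I,j \right)} = - 2 \left(\left(2 I - 2 j\right) + j\right) = - 2 \left(\left(- 2 j + 2 I\right) + j\right) = - 2 \left(- j + 2 I\right) = - 4 I + 2 j$)
$\left(m{\left(20,4 - 3 \right)} - 65\right)^{2} = \left(\left(\left(-4\right) 20 + 2 \left(4 - 3\right)\right) - 65\right)^{2} = \left(\left(-80 + 2 \left(4 - 3\right)\right) - 65\right)^{2} = \left(\left(-80 + 2 \cdot 1\right) - 65\right)^{2} = \left(\left(-80 + 2\right) - 65\right)^{2} = \left(-78 - 65\right)^{2} = \left(-143\right)^{2} = 20449$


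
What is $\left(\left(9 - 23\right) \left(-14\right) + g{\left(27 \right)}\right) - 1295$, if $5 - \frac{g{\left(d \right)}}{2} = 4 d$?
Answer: $-1305$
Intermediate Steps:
$g{\left(d \right)} = 10 - 8 d$ ($g{\left(d \right)} = 10 - 2 \cdot 4 d = 10 - 8 d$)
$\left(\left(9 - 23\right) \left(-14\right) + g{\left(27 \right)}\right) - 1295 = \left(\left(9 - 23\right) \left(-14\right) + \left(10 - 216\right)\right) - 1295 = \left(\left(-14\right) \left(-14\right) + \left(10 - 216\right)\right) - 1295 = \left(196 - 206\right) - 1295 = -10 - 1295 = -1305$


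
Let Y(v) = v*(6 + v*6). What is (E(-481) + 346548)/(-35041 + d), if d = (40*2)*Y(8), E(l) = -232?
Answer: -346316/481 ≈ -719.99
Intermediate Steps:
Y(v) = v*(6 + 6*v)
d = 34560 (d = (40*2)*(6*8*(1 + 8)) = 80*(6*8*9) = 80*432 = 34560)
(E(-481) + 346548)/(-35041 + d) = (-232 + 346548)/(-35041 + 34560) = 346316/(-481) = 346316*(-1/481) = -346316/481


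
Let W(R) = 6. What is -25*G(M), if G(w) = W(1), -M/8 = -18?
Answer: -150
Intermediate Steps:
M = 144 (M = -8*(-18) = 144)
G(w) = 6
-25*G(M) = -25*6 = -150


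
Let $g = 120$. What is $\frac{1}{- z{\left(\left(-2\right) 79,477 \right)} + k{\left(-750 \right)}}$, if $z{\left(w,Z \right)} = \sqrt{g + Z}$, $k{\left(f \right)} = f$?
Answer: $- \frac{250}{187301} + \frac{\sqrt{597}}{561903} \approx -0.0012913$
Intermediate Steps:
$z{\left(w,Z \right)} = \sqrt{120 + Z}$
$\frac{1}{- z{\left(\left(-2\right) 79,477 \right)} + k{\left(-750 \right)}} = \frac{1}{- \sqrt{120 + 477} - 750} = \frac{1}{- \sqrt{597} - 750} = \frac{1}{-750 - \sqrt{597}}$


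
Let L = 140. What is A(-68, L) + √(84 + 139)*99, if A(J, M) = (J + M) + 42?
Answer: 114 + 99*√223 ≈ 1592.4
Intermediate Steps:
A(J, M) = 42 + J + M
A(-68, L) + √(84 + 139)*99 = (42 - 68 + 140) + √(84 + 139)*99 = 114 + √223*99 = 114 + 99*√223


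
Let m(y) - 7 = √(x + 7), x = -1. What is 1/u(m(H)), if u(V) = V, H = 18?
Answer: 7/43 - √6/43 ≈ 0.10583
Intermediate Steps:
m(y) = 7 + √6 (m(y) = 7 + √(-1 + 7) = 7 + √6)
1/u(m(H)) = 1/(7 + √6)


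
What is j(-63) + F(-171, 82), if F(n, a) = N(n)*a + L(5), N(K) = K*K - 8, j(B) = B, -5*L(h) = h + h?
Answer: 2397041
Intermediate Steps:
L(h) = -2*h/5 (L(h) = -(h + h)/5 = -2*h/5)
N(K) = -8 + K**2 (N(K) = K**2 - 8 = -8 + K**2)
F(n, a) = -2 + a*(-8 + n**2) (F(n, a) = (-8 + n**2)*a - 2/5*5 = a*(-8 + n**2) - 2 = -2 + a*(-8 + n**2))
j(-63) + F(-171, 82) = -63 + (-2 + 82*(-8 + (-171)**2)) = -63 + (-2 + 82*(-8 + 29241)) = -63 + (-2 + 82*29233) = -63 + (-2 + 2397106) = -63 + 2397104 = 2397041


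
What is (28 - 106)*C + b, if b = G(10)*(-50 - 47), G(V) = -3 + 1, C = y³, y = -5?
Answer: 9944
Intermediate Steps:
C = -125 (C = (-5)³ = -125)
G(V) = -2
b = 194 (b = -2*(-50 - 47) = -2*(-97) = 194)
(28 - 106)*C + b = (28 - 106)*(-125) + 194 = -78*(-125) + 194 = 9750 + 194 = 9944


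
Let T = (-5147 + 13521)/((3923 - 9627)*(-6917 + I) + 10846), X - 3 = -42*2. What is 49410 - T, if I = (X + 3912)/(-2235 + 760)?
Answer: 1438654601060345/29116668837 ≈ 49410.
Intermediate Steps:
X = -81 (X = 3 - 42*2 = 3 - 84 = -81)
I = -3831/1475 (I = (-81 + 3912)/(-2235 + 760) = 3831/(-1475) = 3831*(-1/1475) = -3831/1475 ≈ -2.5973)
T = 6175825/29116668837 (T = (-5147 + 13521)/((3923 - 9627)*(-6917 - 3831/1475) + 10846) = 8374/(-5704*(-10206406/1475) + 10846) = 8374/(58217339824/1475 + 10846) = 8374/(58233337674/1475) = 8374*(1475/58233337674) = 6175825/29116668837 ≈ 0.00021211)
49410 - T = 49410 - 1*6175825/29116668837 = 49410 - 6175825/29116668837 = 1438654601060345/29116668837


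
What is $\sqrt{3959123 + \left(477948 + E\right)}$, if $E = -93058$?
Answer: $\sqrt{4344013} \approx 2084.2$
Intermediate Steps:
$\sqrt{3959123 + \left(477948 + E\right)} = \sqrt{3959123 + \left(477948 - 93058\right)} = \sqrt{3959123 + 384890} = \sqrt{4344013}$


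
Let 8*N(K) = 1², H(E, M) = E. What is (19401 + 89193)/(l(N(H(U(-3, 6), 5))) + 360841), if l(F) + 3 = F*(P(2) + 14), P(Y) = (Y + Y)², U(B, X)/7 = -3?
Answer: 434376/1443367 ≈ 0.30095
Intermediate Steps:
U(B, X) = -21 (U(B, X) = 7*(-3) = -21)
P(Y) = 4*Y² (P(Y) = (2*Y)² = 4*Y²)
N(K) = ⅛ (N(K) = (⅛)*1² = (⅛)*1 = ⅛)
l(F) = -3 + 30*F (l(F) = -3 + F*(4*2² + 14) = -3 + F*(4*4 + 14) = -3 + F*(16 + 14) = -3 + F*30 = -3 + 30*F)
(19401 + 89193)/(l(N(H(U(-3, 6), 5))) + 360841) = (19401 + 89193)/((-3 + 30*(⅛)) + 360841) = 108594/((-3 + 15/4) + 360841) = 108594/(¾ + 360841) = 108594/(1443367/4) = 108594*(4/1443367) = 434376/1443367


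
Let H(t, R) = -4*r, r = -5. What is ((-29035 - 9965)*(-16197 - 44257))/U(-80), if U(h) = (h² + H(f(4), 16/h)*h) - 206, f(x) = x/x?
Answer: 1178853000/2297 ≈ 5.1321e+5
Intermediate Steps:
f(x) = 1
H(t, R) = 20 (H(t, R) = -4*(-5) = 20)
U(h) = -206 + h² + 20*h (U(h) = (h² + 20*h) - 206 = -206 + h² + 20*h)
((-29035 - 9965)*(-16197 - 44257))/U(-80) = ((-29035 - 9965)*(-16197 - 44257))/(-206 + (-80)² + 20*(-80)) = (-39000*(-60454))/(-206 + 6400 - 1600) = 2357706000/4594 = 2357706000*(1/4594) = 1178853000/2297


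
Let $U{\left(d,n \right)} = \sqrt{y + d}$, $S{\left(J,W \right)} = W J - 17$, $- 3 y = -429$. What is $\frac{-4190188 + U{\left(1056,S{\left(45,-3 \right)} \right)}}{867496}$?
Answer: $- \frac{1047547}{216874} + \frac{\sqrt{1199}}{867496} \approx -4.8302$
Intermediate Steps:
$y = 143$ ($y = \left(- \frac{1}{3}\right) \left(-429\right) = 143$)
$S{\left(J,W \right)} = -17 + J W$ ($S{\left(J,W \right)} = J W - 17 = -17 + J W$)
$U{\left(d,n \right)} = \sqrt{143 + d}$
$\frac{-4190188 + U{\left(1056,S{\left(45,-3 \right)} \right)}}{867496} = \frac{-4190188 + \sqrt{143 + 1056}}{867496} = \left(-4190188 + \sqrt{1199}\right) \frac{1}{867496} = - \frac{1047547}{216874} + \frac{\sqrt{1199}}{867496}$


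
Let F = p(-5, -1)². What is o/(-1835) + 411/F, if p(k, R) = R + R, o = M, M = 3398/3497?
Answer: 2637371353/25667980 ≈ 102.75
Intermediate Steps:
M = 3398/3497 (M = 3398*(1/3497) = 3398/3497 ≈ 0.97169)
o = 3398/3497 ≈ 0.97169
p(k, R) = 2*R
F = 4 (F = (2*(-1))² = (-2)² = 4)
o/(-1835) + 411/F = (3398/3497)/(-1835) + 411/4 = (3398/3497)*(-1/1835) + 411*(¼) = -3398/6416995 + 411/4 = 2637371353/25667980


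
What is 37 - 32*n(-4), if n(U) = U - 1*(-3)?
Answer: 69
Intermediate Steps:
n(U) = 3 + U (n(U) = U + 3 = 3 + U)
37 - 32*n(-4) = 37 - 32*(3 - 4) = 37 - 32*(-1) = 37 + 32 = 69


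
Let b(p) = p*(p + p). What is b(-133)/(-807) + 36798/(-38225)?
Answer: -1382020036/30847575 ≈ -44.802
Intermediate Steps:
b(p) = 2*p² (b(p) = p*(2*p) = 2*p²)
b(-133)/(-807) + 36798/(-38225) = (2*(-133)²)/(-807) + 36798/(-38225) = (2*17689)*(-1/807) + 36798*(-1/38225) = 35378*(-1/807) - 36798/38225 = -35378/807 - 36798/38225 = -1382020036/30847575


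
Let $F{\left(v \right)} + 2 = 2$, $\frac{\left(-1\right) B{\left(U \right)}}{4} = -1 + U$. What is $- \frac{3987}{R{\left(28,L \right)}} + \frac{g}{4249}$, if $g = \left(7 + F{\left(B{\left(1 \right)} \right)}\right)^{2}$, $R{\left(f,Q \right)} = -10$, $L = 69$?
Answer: $\frac{2420179}{6070} \approx 398.71$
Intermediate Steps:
$B{\left(U \right)} = 4 - 4 U$ ($B{\left(U \right)} = - 4 \left(-1 + U\right) = 4 - 4 U$)
$F{\left(v \right)} = 0$ ($F{\left(v \right)} = -2 + 2 = 0$)
$g = 49$ ($g = \left(7 + 0\right)^{2} = 7^{2} = 49$)
$- \frac{3987}{R{\left(28,L \right)}} + \frac{g}{4249} = - \frac{3987}{-10} + \frac{49}{4249} = \left(-3987\right) \left(- \frac{1}{10}\right) + 49 \cdot \frac{1}{4249} = \frac{3987}{10} + \frac{7}{607} = \frac{2420179}{6070}$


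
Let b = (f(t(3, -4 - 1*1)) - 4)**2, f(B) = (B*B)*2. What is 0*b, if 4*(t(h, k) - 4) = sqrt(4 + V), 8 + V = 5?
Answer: 0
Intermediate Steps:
V = -3 (V = -8 + 5 = -3)
t(h, k) = 17/4 (t(h, k) = 4 + sqrt(4 - 3)/4 = 4 + sqrt(1)/4 = 4 + (1/4)*1 = 4 + 1/4 = 17/4)
f(B) = 2*B**2 (f(B) = B**2*2 = 2*B**2)
b = 66049/64 (b = (2*(17/4)**2 - 4)**2 = (2*(289/16) - 4)**2 = (289/8 - 4)**2 = (257/8)**2 = 66049/64 ≈ 1032.0)
0*b = 0*(66049/64) = 0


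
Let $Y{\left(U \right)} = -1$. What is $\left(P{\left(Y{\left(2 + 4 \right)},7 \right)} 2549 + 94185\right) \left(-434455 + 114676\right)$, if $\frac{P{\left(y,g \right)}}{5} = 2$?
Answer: $-38269551825$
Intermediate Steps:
$P{\left(y,g \right)} = 10$ ($P{\left(y,g \right)} = 5 \cdot 2 = 10$)
$\left(P{\left(Y{\left(2 + 4 \right)},7 \right)} 2549 + 94185\right) \left(-434455 + 114676\right) = \left(10 \cdot 2549 + 94185\right) \left(-434455 + 114676\right) = \left(25490 + 94185\right) \left(-319779\right) = 119675 \left(-319779\right) = -38269551825$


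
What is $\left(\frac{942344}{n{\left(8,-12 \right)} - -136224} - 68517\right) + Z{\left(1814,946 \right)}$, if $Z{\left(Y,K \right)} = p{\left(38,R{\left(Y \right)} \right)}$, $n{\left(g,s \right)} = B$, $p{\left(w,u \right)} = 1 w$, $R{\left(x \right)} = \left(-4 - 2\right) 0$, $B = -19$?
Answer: $- \frac{9326239851}{136205} \approx -68472.0$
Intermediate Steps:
$R{\left(x \right)} = 0$ ($R{\left(x \right)} = \left(-6\right) 0 = 0$)
$p{\left(w,u \right)} = w$
$n{\left(g,s \right)} = -19$
$Z{\left(Y,K \right)} = 38$
$\left(\frac{942344}{n{\left(8,-12 \right)} - -136224} - 68517\right) + Z{\left(1814,946 \right)} = \left(\frac{942344}{-19 - -136224} - 68517\right) + 38 = \left(\frac{942344}{-19 + 136224} - 68517\right) + 38 = \left(\frac{942344}{136205} - 68517\right) + 38 = - \frac{9331415641}{136205} + 38 = - \frac{9326239851}{136205}$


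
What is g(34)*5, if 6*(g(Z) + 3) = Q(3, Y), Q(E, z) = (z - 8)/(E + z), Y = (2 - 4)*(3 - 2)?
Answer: -70/3 ≈ -23.333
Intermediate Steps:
Y = -2 (Y = -2*1 = -2)
Q(E, z) = (-8 + z)/(E + z)
g(Z) = -14/3 (g(Z) = -3 + ((-8 - 2)/(3 - 2))/6 = -3 + (-10/1)/6 = -3 + (1*(-10))/6 = -3 + (⅙)*(-10) = -3 - 5/3 = -14/3)
g(34)*5 = -14/3*5 = -70/3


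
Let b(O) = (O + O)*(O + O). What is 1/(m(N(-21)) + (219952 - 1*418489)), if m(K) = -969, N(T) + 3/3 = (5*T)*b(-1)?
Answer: -1/199506 ≈ -5.0124e-6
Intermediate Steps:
b(O) = 4*O**2 (b(O) = (2*O)*(2*O) = 4*O**2)
N(T) = -1 + 20*T (N(T) = -1 + (5*T)*(4*(-1)**2) = -1 + (5*T)*(4*1) = -1 + (5*T)*4 = -1 + 20*T)
1/(m(N(-21)) + (219952 - 1*418489)) = 1/(-969 + (219952 - 1*418489)) = 1/(-969 + (219952 - 418489)) = 1/(-969 - 198537) = 1/(-199506) = -1/199506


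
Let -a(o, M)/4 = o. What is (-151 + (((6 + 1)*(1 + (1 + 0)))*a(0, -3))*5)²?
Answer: 22801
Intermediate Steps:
a(o, M) = -4*o
(-151 + (((6 + 1)*(1 + (1 + 0)))*a(0, -3))*5)² = (-151 + (((6 + 1)*(1 + (1 + 0)))*(-4*0))*5)² = (-151 + ((7*(1 + 1))*0)*5)² = (-151 + ((7*2)*0)*5)² = (-151 + (14*0)*5)² = (-151 + 0*5)² = (-151 + 0)² = (-151)² = 22801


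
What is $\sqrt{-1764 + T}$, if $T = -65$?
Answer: $i \sqrt{1829} \approx 42.767 i$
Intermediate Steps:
$\sqrt{-1764 + T} = \sqrt{-1764 - 65} = \sqrt{-1829} = i \sqrt{1829}$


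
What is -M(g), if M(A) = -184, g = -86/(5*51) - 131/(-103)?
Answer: 184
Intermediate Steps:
g = 24547/26265 (g = -86/255 - 131*(-1/103) = -86*1/255 + 131/103 = -86/255 + 131/103 = 24547/26265 ≈ 0.93459)
-M(g) = -1*(-184) = 184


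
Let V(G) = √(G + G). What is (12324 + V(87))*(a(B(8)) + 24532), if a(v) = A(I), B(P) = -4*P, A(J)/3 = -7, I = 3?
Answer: 302073564 + 24511*√174 ≈ 3.0240e+8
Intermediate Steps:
A(J) = -21 (A(J) = 3*(-7) = -21)
V(G) = √2*√G (V(G) = √(2*G) = √2*√G)
a(v) = -21
(12324 + V(87))*(a(B(8)) + 24532) = (12324 + √2*√87)*(-21 + 24532) = (12324 + √174)*24511 = 302073564 + 24511*√174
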